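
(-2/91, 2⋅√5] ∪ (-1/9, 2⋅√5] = (-1/9, 2⋅√5]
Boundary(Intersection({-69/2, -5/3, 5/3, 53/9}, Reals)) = {-69/2, -5/3, 5/3, 53/9}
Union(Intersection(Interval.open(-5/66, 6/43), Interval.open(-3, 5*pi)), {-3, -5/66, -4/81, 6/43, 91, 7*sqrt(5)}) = Union({-3, 91, 7*sqrt(5)}, Interval(-5/66, 6/43))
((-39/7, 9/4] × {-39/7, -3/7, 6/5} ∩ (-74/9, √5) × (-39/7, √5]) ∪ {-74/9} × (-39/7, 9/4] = ({-74/9} × (-39/7, 9/4]) ∪ ((-39/7, √5) × {-3/7, 6/5})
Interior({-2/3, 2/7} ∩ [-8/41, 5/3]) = ∅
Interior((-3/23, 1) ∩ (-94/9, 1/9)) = (-3/23, 1/9)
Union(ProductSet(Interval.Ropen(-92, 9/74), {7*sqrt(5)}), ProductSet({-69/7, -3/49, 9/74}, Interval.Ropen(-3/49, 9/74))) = Union(ProductSet({-69/7, -3/49, 9/74}, Interval.Ropen(-3/49, 9/74)), ProductSet(Interval.Ropen(-92, 9/74), {7*sqrt(5)}))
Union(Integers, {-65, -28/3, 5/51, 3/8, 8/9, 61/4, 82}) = Union({-28/3, 5/51, 3/8, 8/9, 61/4}, Integers)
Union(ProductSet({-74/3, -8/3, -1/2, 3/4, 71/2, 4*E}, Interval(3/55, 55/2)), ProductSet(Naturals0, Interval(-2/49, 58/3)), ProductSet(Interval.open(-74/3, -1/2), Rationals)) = Union(ProductSet({-74/3, -8/3, -1/2, 3/4, 71/2, 4*E}, Interval(3/55, 55/2)), ProductSet(Interval.open(-74/3, -1/2), Rationals), ProductSet(Naturals0, Interval(-2/49, 58/3)))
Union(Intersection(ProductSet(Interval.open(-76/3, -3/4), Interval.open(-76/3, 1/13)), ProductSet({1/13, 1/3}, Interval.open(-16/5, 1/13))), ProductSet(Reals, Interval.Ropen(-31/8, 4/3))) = ProductSet(Reals, Interval.Ropen(-31/8, 4/3))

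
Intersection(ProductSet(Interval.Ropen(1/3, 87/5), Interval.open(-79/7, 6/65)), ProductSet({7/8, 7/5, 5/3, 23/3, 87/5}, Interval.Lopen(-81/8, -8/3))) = ProductSet({7/8, 7/5, 5/3, 23/3}, Interval.Lopen(-81/8, -8/3))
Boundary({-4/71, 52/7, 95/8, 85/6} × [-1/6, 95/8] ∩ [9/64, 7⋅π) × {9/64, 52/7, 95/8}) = {52/7, 95/8, 85/6} × {9/64, 52/7, 95/8}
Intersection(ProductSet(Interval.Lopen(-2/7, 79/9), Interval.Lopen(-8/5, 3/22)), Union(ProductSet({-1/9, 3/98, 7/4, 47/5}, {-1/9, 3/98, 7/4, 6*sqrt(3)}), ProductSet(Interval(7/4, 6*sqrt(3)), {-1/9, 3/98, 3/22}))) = Union(ProductSet({-1/9, 3/98, 7/4}, {-1/9, 3/98}), ProductSet(Interval(7/4, 79/9), {-1/9, 3/98, 3/22}))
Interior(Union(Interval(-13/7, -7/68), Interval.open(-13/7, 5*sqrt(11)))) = Interval.open(-13/7, 5*sqrt(11))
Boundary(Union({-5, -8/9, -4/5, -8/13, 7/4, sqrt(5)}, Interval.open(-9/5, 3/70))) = {-5, -9/5, 3/70, 7/4, sqrt(5)}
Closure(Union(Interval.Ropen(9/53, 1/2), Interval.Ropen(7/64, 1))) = Interval(7/64, 1)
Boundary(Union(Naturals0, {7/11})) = Union({7/11}, Naturals0)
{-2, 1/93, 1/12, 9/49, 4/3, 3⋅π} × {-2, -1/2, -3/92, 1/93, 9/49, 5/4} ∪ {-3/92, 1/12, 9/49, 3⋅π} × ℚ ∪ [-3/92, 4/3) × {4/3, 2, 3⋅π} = ({-3/92, 1/12, 9/49, 3⋅π} × ℚ) ∪ ([-3/92, 4/3) × {4/3, 2, 3⋅π}) ∪ ({-2, 1/93, 1/12, 9/49, 4/3, 3⋅π} × {-2, -1/2, -3/92, 1/93, 9/49, 5/4})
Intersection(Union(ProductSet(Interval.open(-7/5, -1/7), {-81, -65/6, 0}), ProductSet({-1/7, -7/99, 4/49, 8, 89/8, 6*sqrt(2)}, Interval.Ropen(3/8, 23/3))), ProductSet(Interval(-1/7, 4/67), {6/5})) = ProductSet({-1/7, -7/99}, {6/5})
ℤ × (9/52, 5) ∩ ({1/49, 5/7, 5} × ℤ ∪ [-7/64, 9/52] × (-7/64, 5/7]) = ({5} × {1, 2, 3, 4}) ∪ ({0} × (9/52, 5/7])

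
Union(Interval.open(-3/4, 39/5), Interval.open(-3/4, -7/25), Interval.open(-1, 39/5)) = Interval.open(-1, 39/5)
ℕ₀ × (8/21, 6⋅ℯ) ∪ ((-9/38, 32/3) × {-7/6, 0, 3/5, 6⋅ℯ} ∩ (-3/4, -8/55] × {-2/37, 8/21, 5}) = ℕ₀ × (8/21, 6⋅ℯ)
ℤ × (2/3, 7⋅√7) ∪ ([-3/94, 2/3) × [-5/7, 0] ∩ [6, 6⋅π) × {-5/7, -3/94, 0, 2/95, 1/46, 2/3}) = ℤ × (2/3, 7⋅√7)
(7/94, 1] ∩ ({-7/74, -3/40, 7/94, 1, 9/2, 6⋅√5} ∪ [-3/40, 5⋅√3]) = (7/94, 1]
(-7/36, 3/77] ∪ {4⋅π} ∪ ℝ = (-∞, ∞)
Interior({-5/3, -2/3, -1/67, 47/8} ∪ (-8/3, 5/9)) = (-8/3, 5/9)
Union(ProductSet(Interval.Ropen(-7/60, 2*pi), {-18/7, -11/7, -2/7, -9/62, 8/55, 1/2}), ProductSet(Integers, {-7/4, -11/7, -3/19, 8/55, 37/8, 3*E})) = Union(ProductSet(Integers, {-7/4, -11/7, -3/19, 8/55, 37/8, 3*E}), ProductSet(Interval.Ropen(-7/60, 2*pi), {-18/7, -11/7, -2/7, -9/62, 8/55, 1/2}))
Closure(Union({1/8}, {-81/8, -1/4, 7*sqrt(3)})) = {-81/8, -1/4, 1/8, 7*sqrt(3)}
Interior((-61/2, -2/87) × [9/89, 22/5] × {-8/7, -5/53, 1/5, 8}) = ∅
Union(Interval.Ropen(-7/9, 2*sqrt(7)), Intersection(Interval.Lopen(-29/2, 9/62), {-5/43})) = Interval.Ropen(-7/9, 2*sqrt(7))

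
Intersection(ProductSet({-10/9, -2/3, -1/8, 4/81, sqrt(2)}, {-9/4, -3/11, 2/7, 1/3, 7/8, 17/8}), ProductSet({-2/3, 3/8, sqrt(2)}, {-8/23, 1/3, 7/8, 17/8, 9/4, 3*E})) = ProductSet({-2/3, sqrt(2)}, {1/3, 7/8, 17/8})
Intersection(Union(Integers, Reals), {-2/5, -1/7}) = {-2/5, -1/7}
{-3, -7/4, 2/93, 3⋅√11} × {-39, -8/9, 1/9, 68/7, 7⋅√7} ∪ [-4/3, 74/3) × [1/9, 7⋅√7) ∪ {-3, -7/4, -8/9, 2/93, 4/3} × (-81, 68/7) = ({-3, -7/4, -8/9, 2/93, 4/3} × (-81, 68/7)) ∪ ([-4/3, 74/3) × [1/9, 7⋅√7)) ∪ ({-3, -7/4, 2/93, 3⋅√11} × {-39, -8/9, 1/9, 68/7, 7⋅√7})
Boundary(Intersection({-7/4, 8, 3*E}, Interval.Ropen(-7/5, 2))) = EmptySet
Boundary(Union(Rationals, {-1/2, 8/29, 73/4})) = Reals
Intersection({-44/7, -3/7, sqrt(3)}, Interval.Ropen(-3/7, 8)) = {-3/7, sqrt(3)}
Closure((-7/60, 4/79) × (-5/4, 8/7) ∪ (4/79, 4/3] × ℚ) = ([4/79, 4/3] × ℝ) ∪ ({-7/60, 4/79} × [-5/4, 8/7]) ∪ ([-7/60, 4/79] × {-5/4, 8/7}) ∪ ((-7/60, 4/79) × (-5/4, 8/7))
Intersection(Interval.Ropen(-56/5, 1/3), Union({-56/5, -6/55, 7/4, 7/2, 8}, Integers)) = Union({-56/5, -6/55}, Range(-11, 1, 1))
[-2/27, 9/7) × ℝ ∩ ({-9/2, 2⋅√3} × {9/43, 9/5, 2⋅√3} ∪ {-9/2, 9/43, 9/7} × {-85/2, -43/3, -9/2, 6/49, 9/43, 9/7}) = {9/43} × {-85/2, -43/3, -9/2, 6/49, 9/43, 9/7}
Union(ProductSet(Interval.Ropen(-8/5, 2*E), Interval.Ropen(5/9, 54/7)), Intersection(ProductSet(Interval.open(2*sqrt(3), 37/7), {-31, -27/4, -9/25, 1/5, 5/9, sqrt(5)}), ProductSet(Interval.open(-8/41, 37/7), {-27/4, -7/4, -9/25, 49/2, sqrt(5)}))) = Union(ProductSet(Interval.Ropen(-8/5, 2*E), Interval.Ropen(5/9, 54/7)), ProductSet(Interval.open(2*sqrt(3), 37/7), {-27/4, -9/25, sqrt(5)}))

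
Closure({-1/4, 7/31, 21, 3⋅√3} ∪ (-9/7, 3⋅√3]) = [-9/7, 3⋅√3] ∪ {21}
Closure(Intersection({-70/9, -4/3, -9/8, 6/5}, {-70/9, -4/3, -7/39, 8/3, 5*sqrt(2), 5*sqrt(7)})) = {-70/9, -4/3}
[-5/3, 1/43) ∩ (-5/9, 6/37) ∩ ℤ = {0}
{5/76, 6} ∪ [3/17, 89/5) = {5/76} ∪ [3/17, 89/5)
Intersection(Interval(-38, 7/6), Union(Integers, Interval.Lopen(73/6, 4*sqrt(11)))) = Range(-38, 2, 1)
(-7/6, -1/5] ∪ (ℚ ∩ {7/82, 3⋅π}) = (-7/6, -1/5] ∪ {7/82}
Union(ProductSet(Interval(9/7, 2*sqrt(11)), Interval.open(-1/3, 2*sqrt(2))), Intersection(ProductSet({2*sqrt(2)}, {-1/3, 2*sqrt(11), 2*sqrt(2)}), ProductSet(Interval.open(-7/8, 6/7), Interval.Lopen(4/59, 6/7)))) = ProductSet(Interval(9/7, 2*sqrt(11)), Interval.open(-1/3, 2*sqrt(2)))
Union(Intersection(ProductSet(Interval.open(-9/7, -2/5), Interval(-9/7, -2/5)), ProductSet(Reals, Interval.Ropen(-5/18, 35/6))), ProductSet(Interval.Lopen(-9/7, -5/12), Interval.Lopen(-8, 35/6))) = ProductSet(Interval.Lopen(-9/7, -5/12), Interval.Lopen(-8, 35/6))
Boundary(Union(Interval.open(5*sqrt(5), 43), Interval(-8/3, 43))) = {-8/3, 43}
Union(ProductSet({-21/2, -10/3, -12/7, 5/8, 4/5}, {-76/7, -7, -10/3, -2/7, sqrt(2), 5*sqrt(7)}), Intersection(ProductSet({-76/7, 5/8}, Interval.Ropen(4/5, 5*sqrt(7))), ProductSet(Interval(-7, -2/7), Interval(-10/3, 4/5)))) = ProductSet({-21/2, -10/3, -12/7, 5/8, 4/5}, {-76/7, -7, -10/3, -2/7, sqrt(2), 5*sqrt(7)})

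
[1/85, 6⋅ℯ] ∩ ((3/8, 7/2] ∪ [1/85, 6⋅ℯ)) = [1/85, 6⋅ℯ)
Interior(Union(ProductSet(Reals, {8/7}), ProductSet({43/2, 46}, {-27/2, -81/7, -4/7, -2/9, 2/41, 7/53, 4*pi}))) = EmptySet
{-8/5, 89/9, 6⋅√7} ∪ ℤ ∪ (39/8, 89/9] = ℤ ∪ {-8/5, 6⋅√7} ∪ (39/8, 89/9]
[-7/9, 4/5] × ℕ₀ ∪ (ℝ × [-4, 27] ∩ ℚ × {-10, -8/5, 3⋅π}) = ([-7/9, 4/5] × ℕ₀) ∪ (ℚ × {-8/5, 3⋅π})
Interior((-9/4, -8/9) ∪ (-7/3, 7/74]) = (-7/3, 7/74)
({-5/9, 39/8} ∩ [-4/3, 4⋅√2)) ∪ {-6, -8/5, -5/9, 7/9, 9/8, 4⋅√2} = {-6, -8/5, -5/9, 7/9, 9/8, 39/8, 4⋅√2}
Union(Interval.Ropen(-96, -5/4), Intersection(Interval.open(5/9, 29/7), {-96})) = Interval.Ropen(-96, -5/4)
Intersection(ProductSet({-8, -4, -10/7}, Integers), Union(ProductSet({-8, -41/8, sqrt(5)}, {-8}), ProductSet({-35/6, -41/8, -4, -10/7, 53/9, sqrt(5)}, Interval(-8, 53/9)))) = Union(ProductSet({-8}, {-8}), ProductSet({-4, -10/7}, Range(-8, 6, 1)))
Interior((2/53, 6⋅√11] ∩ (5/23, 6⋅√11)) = (5/23, 6⋅√11)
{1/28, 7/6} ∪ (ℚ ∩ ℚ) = ℚ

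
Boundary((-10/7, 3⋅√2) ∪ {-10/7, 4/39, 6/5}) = {-10/7, 3⋅√2}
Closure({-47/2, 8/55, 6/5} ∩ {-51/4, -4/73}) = ∅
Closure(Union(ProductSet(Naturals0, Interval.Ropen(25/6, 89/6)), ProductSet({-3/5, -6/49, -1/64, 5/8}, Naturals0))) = Union(ProductSet({-3/5, -6/49, -1/64, 5/8}, Naturals0), ProductSet(Naturals0, Interval(25/6, 89/6)))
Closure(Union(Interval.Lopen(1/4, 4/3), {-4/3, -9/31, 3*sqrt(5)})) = Union({-4/3, -9/31, 3*sqrt(5)}, Interval(1/4, 4/3))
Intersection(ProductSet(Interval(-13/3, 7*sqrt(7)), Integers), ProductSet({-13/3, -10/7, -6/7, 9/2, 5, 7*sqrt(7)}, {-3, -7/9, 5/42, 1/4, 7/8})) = ProductSet({-13/3, -10/7, -6/7, 9/2, 5, 7*sqrt(7)}, {-3})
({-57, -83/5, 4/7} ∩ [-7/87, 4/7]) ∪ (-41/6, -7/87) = (-41/6, -7/87) ∪ {4/7}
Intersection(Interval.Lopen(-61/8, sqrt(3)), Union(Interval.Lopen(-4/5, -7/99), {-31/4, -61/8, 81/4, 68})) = Interval.Lopen(-4/5, -7/99)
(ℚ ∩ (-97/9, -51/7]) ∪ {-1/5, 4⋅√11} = {-1/5, 4⋅√11} ∪ (ℚ ∩ (-97/9, -51/7])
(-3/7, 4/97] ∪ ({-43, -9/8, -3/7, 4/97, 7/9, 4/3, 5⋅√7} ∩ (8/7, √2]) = (-3/7, 4/97] ∪ {4/3}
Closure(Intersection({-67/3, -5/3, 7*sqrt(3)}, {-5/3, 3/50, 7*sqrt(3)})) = {-5/3, 7*sqrt(3)}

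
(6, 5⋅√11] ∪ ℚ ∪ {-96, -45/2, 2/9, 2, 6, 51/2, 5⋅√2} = ℚ ∪ [6, 5⋅√11]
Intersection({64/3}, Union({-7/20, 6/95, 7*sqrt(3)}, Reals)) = {64/3}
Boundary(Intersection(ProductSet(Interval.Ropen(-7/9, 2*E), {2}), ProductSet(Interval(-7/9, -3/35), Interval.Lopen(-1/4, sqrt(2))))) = EmptySet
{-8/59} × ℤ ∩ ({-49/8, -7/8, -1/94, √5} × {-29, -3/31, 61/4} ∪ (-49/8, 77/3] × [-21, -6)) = {-8/59} × {-21, -20, …, -7}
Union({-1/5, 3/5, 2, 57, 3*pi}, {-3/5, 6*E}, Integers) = Union({-3/5, -1/5, 3/5, 6*E, 3*pi}, Integers)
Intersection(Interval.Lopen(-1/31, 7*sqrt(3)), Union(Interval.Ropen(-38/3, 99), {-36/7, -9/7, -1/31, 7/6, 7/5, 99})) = Interval.Lopen(-1/31, 7*sqrt(3))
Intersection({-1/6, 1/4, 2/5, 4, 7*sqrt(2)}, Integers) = {4}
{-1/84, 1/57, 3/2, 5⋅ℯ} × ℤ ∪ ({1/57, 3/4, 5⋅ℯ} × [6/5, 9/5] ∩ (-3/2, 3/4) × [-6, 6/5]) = ({1/57} × {6/5}) ∪ ({-1/84, 1/57, 3/2, 5⋅ℯ} × ℤ)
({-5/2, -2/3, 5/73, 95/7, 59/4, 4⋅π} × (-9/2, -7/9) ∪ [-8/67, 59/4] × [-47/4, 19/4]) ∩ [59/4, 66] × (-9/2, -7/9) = {59/4} × (-9/2, -7/9)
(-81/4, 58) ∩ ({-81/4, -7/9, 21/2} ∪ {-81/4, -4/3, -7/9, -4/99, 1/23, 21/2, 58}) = {-4/3, -7/9, -4/99, 1/23, 21/2}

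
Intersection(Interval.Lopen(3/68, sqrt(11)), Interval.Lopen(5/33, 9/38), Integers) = EmptySet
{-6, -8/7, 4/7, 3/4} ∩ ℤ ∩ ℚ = {-6}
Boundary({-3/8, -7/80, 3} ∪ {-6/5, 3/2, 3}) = {-6/5, -3/8, -7/80, 3/2, 3}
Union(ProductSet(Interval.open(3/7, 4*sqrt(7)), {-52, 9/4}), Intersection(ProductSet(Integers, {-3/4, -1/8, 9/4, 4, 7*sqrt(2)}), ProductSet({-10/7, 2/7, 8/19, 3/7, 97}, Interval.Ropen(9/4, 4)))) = Union(ProductSet({97}, {9/4}), ProductSet(Interval.open(3/7, 4*sqrt(7)), {-52, 9/4}))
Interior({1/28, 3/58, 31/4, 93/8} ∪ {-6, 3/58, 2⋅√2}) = ∅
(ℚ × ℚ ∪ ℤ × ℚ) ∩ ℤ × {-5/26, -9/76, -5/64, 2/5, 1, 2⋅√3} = ℤ × {-5/26, -9/76, -5/64, 2/5, 1}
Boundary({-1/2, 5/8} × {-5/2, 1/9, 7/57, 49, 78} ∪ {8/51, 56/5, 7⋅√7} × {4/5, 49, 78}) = ({-1/2, 5/8} × {-5/2, 1/9, 7/57, 49, 78}) ∪ ({8/51, 56/5, 7⋅√7} × {4/5, 49, 78})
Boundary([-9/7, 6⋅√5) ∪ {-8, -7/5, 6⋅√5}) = {-8, -7/5, -9/7, 6⋅√5}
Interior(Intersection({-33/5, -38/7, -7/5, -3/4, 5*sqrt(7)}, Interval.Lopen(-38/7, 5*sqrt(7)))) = EmptySet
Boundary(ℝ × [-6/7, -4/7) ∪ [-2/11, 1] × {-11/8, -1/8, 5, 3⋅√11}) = (ℝ × {-6/7, -4/7}) ∪ ([-2/11, 1] × {-11/8, -1/8, 5, 3⋅√11})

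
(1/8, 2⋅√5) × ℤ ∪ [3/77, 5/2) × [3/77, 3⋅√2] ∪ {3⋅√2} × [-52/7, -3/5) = ((1/8, 2⋅√5) × ℤ) ∪ ({3⋅√2} × [-52/7, -3/5)) ∪ ([3/77, 5/2) × [3/77, 3⋅√2])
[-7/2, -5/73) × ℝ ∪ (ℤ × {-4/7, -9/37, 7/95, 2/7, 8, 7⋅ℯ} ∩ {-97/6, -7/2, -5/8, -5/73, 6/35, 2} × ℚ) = ([-7/2, -5/73) × ℝ) ∪ ({2} × {-4/7, -9/37, 7/95, 2/7, 8})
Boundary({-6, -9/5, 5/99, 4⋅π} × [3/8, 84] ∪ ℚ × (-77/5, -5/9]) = (ℝ × [-77/5, -5/9]) ∪ ({-6, -9/5, 5/99, 4⋅π} × [3/8, 84])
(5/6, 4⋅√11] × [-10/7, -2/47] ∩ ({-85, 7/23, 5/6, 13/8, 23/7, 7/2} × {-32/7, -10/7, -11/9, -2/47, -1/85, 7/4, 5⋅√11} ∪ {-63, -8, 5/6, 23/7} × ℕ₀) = {13/8, 23/7, 7/2} × {-10/7, -11/9, -2/47}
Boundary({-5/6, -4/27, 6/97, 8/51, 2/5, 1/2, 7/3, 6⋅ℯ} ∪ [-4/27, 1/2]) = {-5/6, -4/27, 1/2, 7/3, 6⋅ℯ}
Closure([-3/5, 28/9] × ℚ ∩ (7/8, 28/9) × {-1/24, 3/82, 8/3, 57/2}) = [7/8, 28/9] × {-1/24, 3/82, 8/3, 57/2}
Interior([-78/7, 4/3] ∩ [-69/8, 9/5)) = (-69/8, 4/3)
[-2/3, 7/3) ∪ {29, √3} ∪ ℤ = ℤ ∪ [-2/3, 7/3)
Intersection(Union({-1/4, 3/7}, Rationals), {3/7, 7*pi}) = {3/7}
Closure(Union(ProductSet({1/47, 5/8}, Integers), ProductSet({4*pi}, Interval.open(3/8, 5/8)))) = Union(ProductSet({4*pi}, Interval(3/8, 5/8)), ProductSet({1/47, 5/8}, Integers))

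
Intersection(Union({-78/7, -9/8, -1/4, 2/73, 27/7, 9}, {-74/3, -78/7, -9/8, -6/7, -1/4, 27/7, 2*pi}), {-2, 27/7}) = {27/7}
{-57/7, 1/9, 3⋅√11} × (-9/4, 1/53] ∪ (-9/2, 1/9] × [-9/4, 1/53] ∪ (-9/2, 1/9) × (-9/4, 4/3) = ((-9/2, 1/9] × [-9/4, 1/53]) ∪ ((-9/2, 1/9) × (-9/4, 4/3)) ∪ ({-57/7, 1/9, 3⋅√11} × (-9/4, 1/53])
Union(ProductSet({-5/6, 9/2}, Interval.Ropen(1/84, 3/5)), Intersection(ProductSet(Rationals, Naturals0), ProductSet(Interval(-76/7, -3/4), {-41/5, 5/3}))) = ProductSet({-5/6, 9/2}, Interval.Ropen(1/84, 3/5))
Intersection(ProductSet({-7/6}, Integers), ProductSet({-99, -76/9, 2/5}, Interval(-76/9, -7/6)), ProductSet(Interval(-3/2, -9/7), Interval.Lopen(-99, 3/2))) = EmptySet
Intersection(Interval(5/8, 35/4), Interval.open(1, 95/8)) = Interval.Lopen(1, 35/4)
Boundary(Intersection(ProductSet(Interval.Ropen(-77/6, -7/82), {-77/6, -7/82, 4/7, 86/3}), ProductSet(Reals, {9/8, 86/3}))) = ProductSet(Interval(-77/6, -7/82), {86/3})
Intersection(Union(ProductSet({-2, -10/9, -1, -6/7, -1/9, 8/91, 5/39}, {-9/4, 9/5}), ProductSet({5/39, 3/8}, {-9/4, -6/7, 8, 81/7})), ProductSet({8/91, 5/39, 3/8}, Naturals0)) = ProductSet({5/39, 3/8}, {8})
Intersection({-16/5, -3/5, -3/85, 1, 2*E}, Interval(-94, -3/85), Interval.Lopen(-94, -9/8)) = {-16/5}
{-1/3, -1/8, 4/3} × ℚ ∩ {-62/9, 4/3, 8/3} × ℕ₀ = {4/3} × ℕ₀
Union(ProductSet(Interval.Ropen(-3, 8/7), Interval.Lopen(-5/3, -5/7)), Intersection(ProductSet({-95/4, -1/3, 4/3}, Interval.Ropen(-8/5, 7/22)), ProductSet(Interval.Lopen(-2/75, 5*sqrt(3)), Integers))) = Union(ProductSet({4/3}, Range(-1, 1, 1)), ProductSet(Interval.Ropen(-3, 8/7), Interval.Lopen(-5/3, -5/7)))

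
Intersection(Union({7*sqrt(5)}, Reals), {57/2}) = {57/2}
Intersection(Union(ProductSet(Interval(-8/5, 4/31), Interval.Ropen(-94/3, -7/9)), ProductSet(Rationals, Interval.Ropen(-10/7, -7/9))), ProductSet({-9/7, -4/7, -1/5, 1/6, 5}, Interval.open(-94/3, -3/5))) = Union(ProductSet({-9/7, -4/7, -1/5}, Interval.open(-94/3, -7/9)), ProductSet({-9/7, -4/7, -1/5, 1/6, 5}, Interval.Ropen(-10/7, -7/9)))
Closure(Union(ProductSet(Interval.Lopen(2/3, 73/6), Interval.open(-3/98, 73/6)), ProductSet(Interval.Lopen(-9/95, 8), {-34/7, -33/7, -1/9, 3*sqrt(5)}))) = Union(ProductSet({2/3, 73/6}, Interval(-3/98, 73/6)), ProductSet(Interval(-9/95, 8), {-34/7, -33/7, -1/9, 3*sqrt(5)}), ProductSet(Interval(2/3, 73/6), {-3/98, 73/6}), ProductSet(Interval.Lopen(2/3, 73/6), Interval.open(-3/98, 73/6)))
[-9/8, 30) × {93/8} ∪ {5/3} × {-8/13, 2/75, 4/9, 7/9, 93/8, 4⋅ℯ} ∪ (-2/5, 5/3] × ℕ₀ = ((-2/5, 5/3] × ℕ₀) ∪ ([-9/8, 30) × {93/8}) ∪ ({5/3} × {-8/13, 2/75, 4/9, 7/9, 93/8, 4⋅ℯ})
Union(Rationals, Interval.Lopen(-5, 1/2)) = Union(Interval(-5, 1/2), Rationals)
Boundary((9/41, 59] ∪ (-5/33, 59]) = {-5/33, 59}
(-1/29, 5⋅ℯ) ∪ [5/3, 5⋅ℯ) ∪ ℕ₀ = (-1/29, 5⋅ℯ) ∪ ℕ₀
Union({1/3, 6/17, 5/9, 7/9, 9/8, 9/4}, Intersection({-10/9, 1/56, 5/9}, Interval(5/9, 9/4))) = {1/3, 6/17, 5/9, 7/9, 9/8, 9/4}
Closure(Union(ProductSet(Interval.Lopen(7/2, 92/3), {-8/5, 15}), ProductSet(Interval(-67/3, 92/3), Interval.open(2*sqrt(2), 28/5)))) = Union(ProductSet(Interval(-67/3, 92/3), Interval(2*sqrt(2), 28/5)), ProductSet(Interval(7/2, 92/3), {-8/5, 15}))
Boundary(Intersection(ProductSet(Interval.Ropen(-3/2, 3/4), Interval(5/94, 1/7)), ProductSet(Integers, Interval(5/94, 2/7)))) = ProductSet(Range(-1, 1, 1), Interval(5/94, 1/7))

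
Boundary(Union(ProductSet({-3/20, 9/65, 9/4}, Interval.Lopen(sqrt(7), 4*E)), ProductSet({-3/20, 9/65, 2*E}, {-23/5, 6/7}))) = Union(ProductSet({-3/20, 9/65, 9/4}, Interval(sqrt(7), 4*E)), ProductSet({-3/20, 9/65, 2*E}, {-23/5, 6/7}))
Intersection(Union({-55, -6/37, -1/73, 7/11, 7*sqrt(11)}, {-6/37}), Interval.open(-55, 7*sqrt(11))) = {-6/37, -1/73, 7/11}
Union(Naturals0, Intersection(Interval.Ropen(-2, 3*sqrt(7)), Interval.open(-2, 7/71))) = Union(Interval.open(-2, 7/71), Naturals0)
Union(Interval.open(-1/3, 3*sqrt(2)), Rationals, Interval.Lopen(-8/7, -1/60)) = Union(Interval.Ropen(-8/7, 3*sqrt(2)), Rationals)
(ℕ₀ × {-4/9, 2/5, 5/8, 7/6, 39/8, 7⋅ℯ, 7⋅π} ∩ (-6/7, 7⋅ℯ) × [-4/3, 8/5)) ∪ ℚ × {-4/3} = (ℚ × {-4/3}) ∪ ({0, 1, …, 19} × {-4/9, 2/5, 5/8, 7/6})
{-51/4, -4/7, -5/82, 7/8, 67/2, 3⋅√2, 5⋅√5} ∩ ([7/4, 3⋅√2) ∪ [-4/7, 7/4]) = {-4/7, -5/82, 7/8}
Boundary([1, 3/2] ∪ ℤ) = {3/2} ∪ (ℤ \ (1, 3/2))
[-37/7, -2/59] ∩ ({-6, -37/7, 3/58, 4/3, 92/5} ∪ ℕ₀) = {-37/7}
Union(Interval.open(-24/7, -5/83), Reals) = Interval(-oo, oo)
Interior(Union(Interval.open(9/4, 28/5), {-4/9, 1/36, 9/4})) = Interval.open(9/4, 28/5)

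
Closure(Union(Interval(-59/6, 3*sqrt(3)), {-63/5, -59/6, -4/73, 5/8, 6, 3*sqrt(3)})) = Union({-63/5, 6}, Interval(-59/6, 3*sqrt(3)))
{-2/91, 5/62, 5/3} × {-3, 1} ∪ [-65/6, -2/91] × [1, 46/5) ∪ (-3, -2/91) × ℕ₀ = ((-3, -2/91) × ℕ₀) ∪ ({-2/91, 5/62, 5/3} × {-3, 1}) ∪ ([-65/6, -2/91] × [1, 46/5))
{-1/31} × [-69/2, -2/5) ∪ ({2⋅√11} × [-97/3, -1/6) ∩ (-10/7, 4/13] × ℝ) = {-1/31} × [-69/2, -2/5)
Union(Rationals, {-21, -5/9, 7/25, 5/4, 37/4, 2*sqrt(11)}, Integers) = Union({2*sqrt(11)}, Rationals)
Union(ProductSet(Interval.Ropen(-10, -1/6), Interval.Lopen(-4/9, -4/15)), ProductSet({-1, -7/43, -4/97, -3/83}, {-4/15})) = Union(ProductSet({-1, -7/43, -4/97, -3/83}, {-4/15}), ProductSet(Interval.Ropen(-10, -1/6), Interval.Lopen(-4/9, -4/15)))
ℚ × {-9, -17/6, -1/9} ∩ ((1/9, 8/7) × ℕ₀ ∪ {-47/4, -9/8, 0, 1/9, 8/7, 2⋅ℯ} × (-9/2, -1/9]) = {-47/4, -9/8, 0, 1/9, 8/7} × {-17/6, -1/9}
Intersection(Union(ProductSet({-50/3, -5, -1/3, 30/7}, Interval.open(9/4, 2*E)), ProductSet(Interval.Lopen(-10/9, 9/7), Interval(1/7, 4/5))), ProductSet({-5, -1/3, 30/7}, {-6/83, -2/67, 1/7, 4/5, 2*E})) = ProductSet({-1/3}, {1/7, 4/5})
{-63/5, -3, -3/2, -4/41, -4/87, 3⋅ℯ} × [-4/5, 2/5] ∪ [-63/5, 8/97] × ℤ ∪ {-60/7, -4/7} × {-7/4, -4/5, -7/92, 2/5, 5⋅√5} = ([-63/5, 8/97] × ℤ) ∪ ({-60/7, -4/7} × {-7/4, -4/5, -7/92, 2/5, 5⋅√5}) ∪ ({-63/5, -3, -3/2, -4/41, -4/87, 3⋅ℯ} × [-4/5, 2/5])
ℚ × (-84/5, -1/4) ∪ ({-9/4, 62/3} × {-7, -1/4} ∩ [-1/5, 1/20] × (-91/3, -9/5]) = ℚ × (-84/5, -1/4)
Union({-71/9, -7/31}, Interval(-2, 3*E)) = Union({-71/9}, Interval(-2, 3*E))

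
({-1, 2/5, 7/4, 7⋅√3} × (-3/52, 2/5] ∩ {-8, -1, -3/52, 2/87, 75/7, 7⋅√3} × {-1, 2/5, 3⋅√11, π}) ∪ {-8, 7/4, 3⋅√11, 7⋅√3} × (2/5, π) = ({-1, 7⋅√3} × {2/5}) ∪ ({-8, 7/4, 3⋅√11, 7⋅√3} × (2/5, π))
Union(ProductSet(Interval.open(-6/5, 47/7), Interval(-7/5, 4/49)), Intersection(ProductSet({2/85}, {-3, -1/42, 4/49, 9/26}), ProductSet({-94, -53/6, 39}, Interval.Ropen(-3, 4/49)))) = ProductSet(Interval.open(-6/5, 47/7), Interval(-7/5, 4/49))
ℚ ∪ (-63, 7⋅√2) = ℚ ∪ [-63, 7⋅√2)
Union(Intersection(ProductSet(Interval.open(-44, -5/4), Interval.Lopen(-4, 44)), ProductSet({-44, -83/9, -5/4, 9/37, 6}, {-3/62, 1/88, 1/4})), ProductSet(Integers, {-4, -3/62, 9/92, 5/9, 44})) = Union(ProductSet({-83/9}, {-3/62, 1/88, 1/4}), ProductSet(Integers, {-4, -3/62, 9/92, 5/9, 44}))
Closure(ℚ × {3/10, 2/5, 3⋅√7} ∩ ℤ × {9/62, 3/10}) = ℤ × {3/10}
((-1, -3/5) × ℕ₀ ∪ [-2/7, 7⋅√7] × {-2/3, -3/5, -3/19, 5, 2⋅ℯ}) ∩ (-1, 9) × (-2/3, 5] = ((-1, -3/5) × {0, 1, …, 5}) ∪ ([-2/7, 9) × {-3/5, -3/19, 5})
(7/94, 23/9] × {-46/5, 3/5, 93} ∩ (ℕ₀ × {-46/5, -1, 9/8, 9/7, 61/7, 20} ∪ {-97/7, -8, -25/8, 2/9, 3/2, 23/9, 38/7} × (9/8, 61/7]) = {1, 2} × {-46/5}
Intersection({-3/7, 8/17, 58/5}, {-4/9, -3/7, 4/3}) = {-3/7}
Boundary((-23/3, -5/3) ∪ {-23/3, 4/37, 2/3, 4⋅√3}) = {-23/3, -5/3, 4/37, 2/3, 4⋅√3}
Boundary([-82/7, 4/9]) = {-82/7, 4/9}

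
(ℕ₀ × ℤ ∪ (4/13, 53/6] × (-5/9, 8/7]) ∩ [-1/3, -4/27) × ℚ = ∅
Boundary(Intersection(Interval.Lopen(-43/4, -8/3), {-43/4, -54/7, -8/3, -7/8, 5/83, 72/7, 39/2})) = {-54/7, -8/3}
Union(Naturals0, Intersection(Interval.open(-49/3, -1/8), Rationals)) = Union(Intersection(Interval.open(-49/3, -1/8), Rationals), Naturals0)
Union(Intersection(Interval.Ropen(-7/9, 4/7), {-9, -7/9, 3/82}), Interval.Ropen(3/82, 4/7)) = Union({-7/9}, Interval.Ropen(3/82, 4/7))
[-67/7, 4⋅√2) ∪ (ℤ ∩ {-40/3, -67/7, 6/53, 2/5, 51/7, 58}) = [-67/7, 4⋅√2) ∪ {58}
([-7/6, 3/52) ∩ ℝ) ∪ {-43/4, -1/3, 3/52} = {-43/4} ∪ [-7/6, 3/52]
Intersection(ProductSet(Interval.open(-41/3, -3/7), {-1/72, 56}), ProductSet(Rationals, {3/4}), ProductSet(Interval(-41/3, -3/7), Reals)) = EmptySet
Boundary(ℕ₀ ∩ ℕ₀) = ℕ₀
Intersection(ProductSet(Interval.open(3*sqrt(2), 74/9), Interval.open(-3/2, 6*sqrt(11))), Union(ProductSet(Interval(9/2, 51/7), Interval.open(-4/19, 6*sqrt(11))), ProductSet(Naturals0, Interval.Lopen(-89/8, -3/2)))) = ProductSet(Interval(9/2, 51/7), Interval.open(-4/19, 6*sqrt(11)))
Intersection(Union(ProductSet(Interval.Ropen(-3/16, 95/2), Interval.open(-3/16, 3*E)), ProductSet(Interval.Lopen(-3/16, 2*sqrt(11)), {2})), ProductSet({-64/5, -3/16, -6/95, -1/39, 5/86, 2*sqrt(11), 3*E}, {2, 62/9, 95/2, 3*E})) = ProductSet({-3/16, -6/95, -1/39, 5/86, 2*sqrt(11), 3*E}, {2, 62/9})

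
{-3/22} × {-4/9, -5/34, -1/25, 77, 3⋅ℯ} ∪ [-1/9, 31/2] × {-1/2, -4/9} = ([-1/9, 31/2] × {-1/2, -4/9}) ∪ ({-3/22} × {-4/9, -5/34, -1/25, 77, 3⋅ℯ})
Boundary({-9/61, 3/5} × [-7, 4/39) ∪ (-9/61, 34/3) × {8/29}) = ([-9/61, 34/3] × {8/29}) ∪ ({-9/61, 3/5} × [-7, 4/39])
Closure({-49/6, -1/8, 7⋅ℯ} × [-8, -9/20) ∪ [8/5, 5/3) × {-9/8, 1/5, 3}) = ([8/5, 5/3] × {-9/8, 1/5, 3}) ∪ ({-49/6, -1/8, 7⋅ℯ} × [-8, -9/20])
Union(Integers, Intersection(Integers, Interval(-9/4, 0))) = Integers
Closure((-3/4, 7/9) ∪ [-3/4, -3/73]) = [-3/4, 7/9]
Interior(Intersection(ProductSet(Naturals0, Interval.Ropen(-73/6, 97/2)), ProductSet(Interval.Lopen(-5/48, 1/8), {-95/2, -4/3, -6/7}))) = EmptySet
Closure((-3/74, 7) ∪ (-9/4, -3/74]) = [-9/4, 7]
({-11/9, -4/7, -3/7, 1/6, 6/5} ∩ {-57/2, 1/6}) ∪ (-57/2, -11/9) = (-57/2, -11/9) ∪ {1/6}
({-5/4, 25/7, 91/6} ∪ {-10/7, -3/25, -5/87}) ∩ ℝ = {-10/7, -5/4, -3/25, -5/87, 25/7, 91/6}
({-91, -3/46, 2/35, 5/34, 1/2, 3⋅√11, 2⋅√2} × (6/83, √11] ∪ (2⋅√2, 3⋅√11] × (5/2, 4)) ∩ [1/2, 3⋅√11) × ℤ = ({1/2, 2⋅√2} × {1, 2, 3}) ∪ ((2⋅√2, 3⋅√11) × {3})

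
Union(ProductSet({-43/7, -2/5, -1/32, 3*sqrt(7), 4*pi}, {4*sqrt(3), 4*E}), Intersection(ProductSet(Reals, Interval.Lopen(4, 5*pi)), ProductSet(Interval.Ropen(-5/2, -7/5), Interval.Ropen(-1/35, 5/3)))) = ProductSet({-43/7, -2/5, -1/32, 3*sqrt(7), 4*pi}, {4*sqrt(3), 4*E})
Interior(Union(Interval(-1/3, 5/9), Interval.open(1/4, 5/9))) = Interval.open(-1/3, 5/9)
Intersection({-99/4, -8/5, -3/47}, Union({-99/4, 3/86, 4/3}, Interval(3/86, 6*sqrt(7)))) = {-99/4}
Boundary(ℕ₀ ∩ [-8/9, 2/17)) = {0}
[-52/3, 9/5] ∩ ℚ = ℚ ∩ [-52/3, 9/5]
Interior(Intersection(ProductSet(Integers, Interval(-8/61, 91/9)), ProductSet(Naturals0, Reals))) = EmptySet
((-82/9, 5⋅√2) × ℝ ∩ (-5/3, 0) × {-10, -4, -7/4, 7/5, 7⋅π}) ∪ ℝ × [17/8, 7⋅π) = (ℝ × [17/8, 7⋅π)) ∪ ((-5/3, 0) × {-10, -4, -7/4, 7/5, 7⋅π})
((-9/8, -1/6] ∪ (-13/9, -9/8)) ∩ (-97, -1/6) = (-13/9, -9/8) ∪ (-9/8, -1/6)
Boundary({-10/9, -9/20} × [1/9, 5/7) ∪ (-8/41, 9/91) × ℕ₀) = ([-8/41, 9/91] × ℕ₀) ∪ ({-10/9, -9/20} × [1/9, 5/7])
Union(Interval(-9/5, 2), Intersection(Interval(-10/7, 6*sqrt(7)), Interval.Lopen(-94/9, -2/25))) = Interval(-9/5, 2)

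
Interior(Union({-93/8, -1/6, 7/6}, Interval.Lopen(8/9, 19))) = Interval.open(8/9, 19)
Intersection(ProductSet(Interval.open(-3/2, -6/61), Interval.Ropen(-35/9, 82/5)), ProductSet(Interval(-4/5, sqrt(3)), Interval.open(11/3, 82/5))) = ProductSet(Interval.Ropen(-4/5, -6/61), Interval.open(11/3, 82/5))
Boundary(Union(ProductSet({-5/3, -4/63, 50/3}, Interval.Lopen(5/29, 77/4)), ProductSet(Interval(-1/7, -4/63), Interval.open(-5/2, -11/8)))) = Union(ProductSet({-1/7, -4/63}, Interval(-5/2, -11/8)), ProductSet({-5/3, -4/63, 50/3}, Interval(5/29, 77/4)), ProductSet(Interval(-1/7, -4/63), {-5/2, -11/8}))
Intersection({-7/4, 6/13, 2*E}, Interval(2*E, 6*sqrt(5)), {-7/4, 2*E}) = {2*E}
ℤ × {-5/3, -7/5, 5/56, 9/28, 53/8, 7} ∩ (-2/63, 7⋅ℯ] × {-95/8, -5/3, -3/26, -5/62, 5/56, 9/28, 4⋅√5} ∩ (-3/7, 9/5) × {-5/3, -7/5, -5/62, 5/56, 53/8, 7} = {0, 1} × {-5/3, 5/56}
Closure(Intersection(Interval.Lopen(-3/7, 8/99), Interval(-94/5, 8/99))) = Interval(-3/7, 8/99)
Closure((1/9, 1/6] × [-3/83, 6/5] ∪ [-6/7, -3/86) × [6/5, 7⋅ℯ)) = ({-6/7, -3/86} × [6/5, 7⋅ℯ]) ∪ ([-6/7, -3/86] × {6/5, 7⋅ℯ}) ∪ ([1/9, 1/6] × [-3/83, 6/5]) ∪ ([-6/7, -3/86) × [6/5, 7⋅ℯ))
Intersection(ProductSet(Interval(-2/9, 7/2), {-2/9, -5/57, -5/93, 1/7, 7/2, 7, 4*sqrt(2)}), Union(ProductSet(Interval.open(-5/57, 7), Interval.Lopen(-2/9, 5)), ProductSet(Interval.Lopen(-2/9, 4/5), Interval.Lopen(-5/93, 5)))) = Union(ProductSet(Interval.Lopen(-2/9, 4/5), {1/7, 7/2}), ProductSet(Interval.Lopen(-5/57, 7/2), {-5/57, -5/93, 1/7, 7/2}))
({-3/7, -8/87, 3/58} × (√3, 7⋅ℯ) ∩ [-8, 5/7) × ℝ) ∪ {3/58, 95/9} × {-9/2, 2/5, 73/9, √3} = ({3/58, 95/9} × {-9/2, 2/5, 73/9, √3}) ∪ ({-3/7, -8/87, 3/58} × (√3, 7⋅ℯ))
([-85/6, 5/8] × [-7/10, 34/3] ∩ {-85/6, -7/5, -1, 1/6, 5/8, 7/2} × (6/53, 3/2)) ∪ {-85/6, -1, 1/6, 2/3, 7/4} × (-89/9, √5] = ({-85/6, -7/5, -1, 1/6, 5/8} × (6/53, 3/2)) ∪ ({-85/6, -1, 1/6, 2/3, 7/4} × (-89/9, √5])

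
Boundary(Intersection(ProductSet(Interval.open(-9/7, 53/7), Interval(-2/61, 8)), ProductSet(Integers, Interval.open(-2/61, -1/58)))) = ProductSet(Range(-1, 8, 1), Interval(-2/61, -1/58))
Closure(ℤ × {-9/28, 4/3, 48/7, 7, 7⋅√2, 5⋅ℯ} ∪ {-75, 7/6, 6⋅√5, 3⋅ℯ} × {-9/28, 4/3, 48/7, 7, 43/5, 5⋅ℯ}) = (ℤ × {-9/28, 4/3, 48/7, 7, 7⋅√2, 5⋅ℯ}) ∪ ({-75, 7/6, 6⋅√5, 3⋅ℯ} × {-9/28, 4/3, 48/7, 7, 43/5, 5⋅ℯ})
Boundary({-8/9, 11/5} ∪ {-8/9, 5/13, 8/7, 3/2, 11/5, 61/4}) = {-8/9, 5/13, 8/7, 3/2, 11/5, 61/4}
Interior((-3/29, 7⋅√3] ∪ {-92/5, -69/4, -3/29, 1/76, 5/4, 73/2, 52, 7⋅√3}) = (-3/29, 7⋅√3)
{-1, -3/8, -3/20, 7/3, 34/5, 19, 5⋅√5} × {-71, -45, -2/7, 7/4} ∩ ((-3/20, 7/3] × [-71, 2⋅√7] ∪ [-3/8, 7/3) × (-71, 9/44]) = ({-3/8, -3/20} × {-45, -2/7}) ∪ ({7/3} × {-71, -45, -2/7, 7/4})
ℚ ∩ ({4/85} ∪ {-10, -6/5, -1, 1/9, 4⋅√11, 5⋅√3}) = {-10, -6/5, -1, 4/85, 1/9}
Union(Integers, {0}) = Integers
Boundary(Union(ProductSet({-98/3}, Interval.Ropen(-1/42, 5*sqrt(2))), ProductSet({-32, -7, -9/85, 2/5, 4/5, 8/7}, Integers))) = Union(ProductSet({-98/3}, Interval(-1/42, 5*sqrt(2))), ProductSet({-32, -7, -9/85, 2/5, 4/5, 8/7}, Integers))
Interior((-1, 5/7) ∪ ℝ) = (-∞, ∞)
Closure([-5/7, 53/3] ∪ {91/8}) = [-5/7, 53/3]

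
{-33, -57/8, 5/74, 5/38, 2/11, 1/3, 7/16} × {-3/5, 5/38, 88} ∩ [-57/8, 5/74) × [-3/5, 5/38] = {-57/8} × {-3/5, 5/38}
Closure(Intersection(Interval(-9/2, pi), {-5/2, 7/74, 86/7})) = {-5/2, 7/74}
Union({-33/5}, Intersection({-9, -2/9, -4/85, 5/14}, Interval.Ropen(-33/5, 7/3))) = {-33/5, -2/9, -4/85, 5/14}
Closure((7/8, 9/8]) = [7/8, 9/8]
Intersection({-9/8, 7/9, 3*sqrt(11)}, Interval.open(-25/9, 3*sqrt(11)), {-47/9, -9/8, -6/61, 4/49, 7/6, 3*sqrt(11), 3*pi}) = {-9/8}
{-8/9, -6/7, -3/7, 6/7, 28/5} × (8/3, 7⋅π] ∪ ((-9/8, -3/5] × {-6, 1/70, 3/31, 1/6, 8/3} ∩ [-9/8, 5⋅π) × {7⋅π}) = {-8/9, -6/7, -3/7, 6/7, 28/5} × (8/3, 7⋅π]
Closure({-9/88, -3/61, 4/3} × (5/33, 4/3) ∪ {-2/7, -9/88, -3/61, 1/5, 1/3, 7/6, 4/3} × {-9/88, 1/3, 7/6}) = ({-9/88, -3/61, 4/3} × [5/33, 4/3]) ∪ ({-2/7, -9/88, -3/61, 1/5, 1/3, 7/6, 4/3} × {-9/88, 1/3, 7/6})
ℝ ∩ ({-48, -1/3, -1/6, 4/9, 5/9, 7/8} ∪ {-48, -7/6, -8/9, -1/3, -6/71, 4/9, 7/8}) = {-48, -7/6, -8/9, -1/3, -1/6, -6/71, 4/9, 5/9, 7/8}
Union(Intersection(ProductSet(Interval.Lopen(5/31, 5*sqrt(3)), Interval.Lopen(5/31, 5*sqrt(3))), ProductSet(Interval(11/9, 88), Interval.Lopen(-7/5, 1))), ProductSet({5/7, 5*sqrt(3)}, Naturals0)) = Union(ProductSet({5/7, 5*sqrt(3)}, Naturals0), ProductSet(Interval(11/9, 5*sqrt(3)), Interval.Lopen(5/31, 1)))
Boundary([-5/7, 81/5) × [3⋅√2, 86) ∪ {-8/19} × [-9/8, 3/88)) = ({-8/19} × [-9/8, 3/88]) ∪ ({-5/7, 81/5} × [3⋅√2, 86]) ∪ ([-5/7, 81/5] × {86, 3⋅√2})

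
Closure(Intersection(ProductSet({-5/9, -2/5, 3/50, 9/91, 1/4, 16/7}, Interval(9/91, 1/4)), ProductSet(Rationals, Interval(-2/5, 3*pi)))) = ProductSet({-5/9, -2/5, 3/50, 9/91, 1/4, 16/7}, Interval(9/91, 1/4))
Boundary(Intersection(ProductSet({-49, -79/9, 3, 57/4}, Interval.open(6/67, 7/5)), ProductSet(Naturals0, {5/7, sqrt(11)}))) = ProductSet({3}, {5/7})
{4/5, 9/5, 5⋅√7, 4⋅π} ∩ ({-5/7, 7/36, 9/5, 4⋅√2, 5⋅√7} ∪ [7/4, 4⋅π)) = {9/5, 5⋅√7}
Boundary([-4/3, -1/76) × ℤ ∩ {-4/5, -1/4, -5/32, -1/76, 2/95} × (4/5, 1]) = {-4/5, -1/4, -5/32} × {1}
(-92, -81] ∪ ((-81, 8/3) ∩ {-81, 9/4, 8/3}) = (-92, -81] ∪ {9/4}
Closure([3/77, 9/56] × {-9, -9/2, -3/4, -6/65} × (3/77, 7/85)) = [3/77, 9/56] × {-9, -9/2, -3/4, -6/65} × [3/77, 7/85]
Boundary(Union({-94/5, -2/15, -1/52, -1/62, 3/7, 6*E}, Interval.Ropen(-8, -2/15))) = {-94/5, -8, -2/15, -1/52, -1/62, 3/7, 6*E}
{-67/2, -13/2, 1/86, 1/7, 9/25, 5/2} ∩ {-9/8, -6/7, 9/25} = {9/25}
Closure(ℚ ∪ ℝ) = ℝ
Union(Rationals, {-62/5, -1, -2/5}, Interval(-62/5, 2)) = Union(Interval(-62/5, 2), Rationals)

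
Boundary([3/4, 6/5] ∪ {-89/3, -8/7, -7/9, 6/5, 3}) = {-89/3, -8/7, -7/9, 3/4, 6/5, 3}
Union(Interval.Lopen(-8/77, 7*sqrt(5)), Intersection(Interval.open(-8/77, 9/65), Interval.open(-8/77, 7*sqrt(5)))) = Interval.Lopen(-8/77, 7*sqrt(5))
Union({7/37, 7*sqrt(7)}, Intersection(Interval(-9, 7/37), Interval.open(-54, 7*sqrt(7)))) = Union({7*sqrt(7)}, Interval(-9, 7/37))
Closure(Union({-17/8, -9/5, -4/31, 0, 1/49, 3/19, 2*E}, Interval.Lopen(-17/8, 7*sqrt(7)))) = Interval(-17/8, 7*sqrt(7))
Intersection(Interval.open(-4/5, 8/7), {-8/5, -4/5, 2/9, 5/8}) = {2/9, 5/8}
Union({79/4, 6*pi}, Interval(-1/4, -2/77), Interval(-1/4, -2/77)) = Union({79/4, 6*pi}, Interval(-1/4, -2/77))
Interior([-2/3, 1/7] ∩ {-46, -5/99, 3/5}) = ∅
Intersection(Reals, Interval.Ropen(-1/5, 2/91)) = Interval.Ropen(-1/5, 2/91)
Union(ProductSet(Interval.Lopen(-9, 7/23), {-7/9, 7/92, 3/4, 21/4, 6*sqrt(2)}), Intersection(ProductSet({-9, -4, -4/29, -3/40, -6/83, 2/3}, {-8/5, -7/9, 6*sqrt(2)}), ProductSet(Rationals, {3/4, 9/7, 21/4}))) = ProductSet(Interval.Lopen(-9, 7/23), {-7/9, 7/92, 3/4, 21/4, 6*sqrt(2)})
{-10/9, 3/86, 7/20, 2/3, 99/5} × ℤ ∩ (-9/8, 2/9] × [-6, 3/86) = {-10/9, 3/86} × {-6, -5, …, 0}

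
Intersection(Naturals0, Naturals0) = Naturals0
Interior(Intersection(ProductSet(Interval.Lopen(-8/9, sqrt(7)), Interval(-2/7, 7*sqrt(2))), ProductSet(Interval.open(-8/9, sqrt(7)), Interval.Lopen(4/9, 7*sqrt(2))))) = ProductSet(Interval.open(-8/9, sqrt(7)), Interval.open(4/9, 7*sqrt(2)))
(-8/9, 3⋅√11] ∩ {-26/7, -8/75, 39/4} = {-8/75, 39/4}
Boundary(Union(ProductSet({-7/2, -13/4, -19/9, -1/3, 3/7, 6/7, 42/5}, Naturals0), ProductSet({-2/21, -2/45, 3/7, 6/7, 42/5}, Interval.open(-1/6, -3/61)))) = Union(ProductSet({-2/21, -2/45, 3/7, 6/7, 42/5}, Interval(-1/6, -3/61)), ProductSet({-7/2, -13/4, -19/9, -1/3, 3/7, 6/7, 42/5}, Naturals0))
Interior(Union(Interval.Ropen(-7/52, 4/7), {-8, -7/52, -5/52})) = Interval.open(-7/52, 4/7)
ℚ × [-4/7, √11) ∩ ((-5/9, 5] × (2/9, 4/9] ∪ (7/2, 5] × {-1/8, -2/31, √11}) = ((ℚ ∩ (7/2, 5]) × {-1/8, -2/31}) ∪ ((ℚ ∩ (-5/9, 5]) × (2/9, 4/9])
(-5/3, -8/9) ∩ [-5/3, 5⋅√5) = (-5/3, -8/9)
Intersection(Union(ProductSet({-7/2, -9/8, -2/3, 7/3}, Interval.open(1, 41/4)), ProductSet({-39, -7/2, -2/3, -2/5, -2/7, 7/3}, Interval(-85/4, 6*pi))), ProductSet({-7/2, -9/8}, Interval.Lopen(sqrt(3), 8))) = ProductSet({-7/2, -9/8}, Interval.Lopen(sqrt(3), 8))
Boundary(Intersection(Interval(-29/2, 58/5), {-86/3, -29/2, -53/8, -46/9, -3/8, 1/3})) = {-29/2, -53/8, -46/9, -3/8, 1/3}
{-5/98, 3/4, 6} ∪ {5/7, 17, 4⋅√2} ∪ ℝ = ℝ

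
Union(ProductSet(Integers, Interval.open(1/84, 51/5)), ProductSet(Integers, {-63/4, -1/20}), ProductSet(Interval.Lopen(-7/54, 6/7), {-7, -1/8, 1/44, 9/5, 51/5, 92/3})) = Union(ProductSet(Integers, Union({-63/4, -1/20}, Interval.open(1/84, 51/5))), ProductSet(Interval.Lopen(-7/54, 6/7), {-7, -1/8, 1/44, 9/5, 51/5, 92/3}))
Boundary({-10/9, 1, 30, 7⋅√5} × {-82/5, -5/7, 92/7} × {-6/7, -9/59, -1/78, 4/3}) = {-10/9, 1, 30, 7⋅√5} × {-82/5, -5/7, 92/7} × {-6/7, -9/59, -1/78, 4/3}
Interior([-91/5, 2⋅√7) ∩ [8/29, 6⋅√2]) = (8/29, 2⋅√7)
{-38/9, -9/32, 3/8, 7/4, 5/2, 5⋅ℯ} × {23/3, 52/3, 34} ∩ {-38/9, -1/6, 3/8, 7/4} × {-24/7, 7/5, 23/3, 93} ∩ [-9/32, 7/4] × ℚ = {3/8, 7/4} × {23/3}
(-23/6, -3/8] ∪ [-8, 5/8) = [-8, 5/8)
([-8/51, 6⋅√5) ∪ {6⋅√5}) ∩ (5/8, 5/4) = (5/8, 5/4)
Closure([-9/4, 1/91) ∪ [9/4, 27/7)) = [-9/4, 1/91] ∪ [9/4, 27/7]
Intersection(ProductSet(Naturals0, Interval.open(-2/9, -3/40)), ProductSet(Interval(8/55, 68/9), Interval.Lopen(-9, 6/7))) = ProductSet(Range(1, 8, 1), Interval.open(-2/9, -3/40))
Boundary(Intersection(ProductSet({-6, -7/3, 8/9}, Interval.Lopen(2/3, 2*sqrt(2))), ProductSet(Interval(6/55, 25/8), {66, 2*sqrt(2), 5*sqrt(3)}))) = ProductSet({8/9}, {2*sqrt(2)})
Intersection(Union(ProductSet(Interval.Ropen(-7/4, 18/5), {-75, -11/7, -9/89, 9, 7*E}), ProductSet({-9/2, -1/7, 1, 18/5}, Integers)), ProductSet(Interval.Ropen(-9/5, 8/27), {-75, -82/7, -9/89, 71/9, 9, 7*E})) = ProductSet(Interval.Ropen(-7/4, 8/27), {-75, -9/89, 9, 7*E})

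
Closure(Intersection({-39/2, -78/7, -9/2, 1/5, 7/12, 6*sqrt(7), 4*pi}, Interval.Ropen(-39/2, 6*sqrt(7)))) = {-39/2, -78/7, -9/2, 1/5, 7/12, 4*pi}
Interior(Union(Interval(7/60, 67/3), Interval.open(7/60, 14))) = Interval.open(7/60, 67/3)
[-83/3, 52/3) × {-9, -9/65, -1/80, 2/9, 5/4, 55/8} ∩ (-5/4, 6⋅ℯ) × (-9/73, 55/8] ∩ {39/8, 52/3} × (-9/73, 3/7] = {39/8} × {-1/80, 2/9}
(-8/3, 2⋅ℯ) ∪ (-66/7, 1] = (-66/7, 2⋅ℯ)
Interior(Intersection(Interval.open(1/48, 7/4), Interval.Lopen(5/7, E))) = Interval.open(5/7, 7/4)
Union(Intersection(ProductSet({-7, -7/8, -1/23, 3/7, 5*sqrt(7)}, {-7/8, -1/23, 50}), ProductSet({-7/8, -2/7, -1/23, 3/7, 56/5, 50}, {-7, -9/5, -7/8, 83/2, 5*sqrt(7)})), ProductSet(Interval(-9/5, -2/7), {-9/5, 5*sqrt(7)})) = Union(ProductSet({-7/8, -1/23, 3/7}, {-7/8}), ProductSet(Interval(-9/5, -2/7), {-9/5, 5*sqrt(7)}))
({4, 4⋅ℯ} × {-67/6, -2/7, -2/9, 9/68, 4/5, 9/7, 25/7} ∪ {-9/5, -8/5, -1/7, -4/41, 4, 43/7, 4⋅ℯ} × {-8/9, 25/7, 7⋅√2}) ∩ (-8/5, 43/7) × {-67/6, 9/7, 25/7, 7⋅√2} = ({4} × {-67/6, 9/7, 25/7}) ∪ ({-1/7, -4/41, 4} × {25/7, 7⋅√2})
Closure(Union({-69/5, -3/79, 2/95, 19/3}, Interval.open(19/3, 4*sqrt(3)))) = Union({-69/5, -3/79, 2/95}, Interval(19/3, 4*sqrt(3)))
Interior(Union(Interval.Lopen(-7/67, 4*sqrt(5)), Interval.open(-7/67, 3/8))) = Interval.open(-7/67, 4*sqrt(5))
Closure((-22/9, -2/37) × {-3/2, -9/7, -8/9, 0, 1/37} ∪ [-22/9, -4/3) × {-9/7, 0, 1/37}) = [-22/9, -2/37] × {-3/2, -9/7, -8/9, 0, 1/37}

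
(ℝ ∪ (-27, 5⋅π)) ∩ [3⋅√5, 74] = [3⋅√5, 74]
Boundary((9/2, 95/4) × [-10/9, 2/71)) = ({9/2, 95/4} × [-10/9, 2/71]) ∪ ([9/2, 95/4] × {-10/9, 2/71})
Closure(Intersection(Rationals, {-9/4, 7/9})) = {-9/4, 7/9}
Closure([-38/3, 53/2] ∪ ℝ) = (-∞, ∞)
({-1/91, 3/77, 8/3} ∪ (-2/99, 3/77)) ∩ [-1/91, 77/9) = [-1/91, 3/77] ∪ {8/3}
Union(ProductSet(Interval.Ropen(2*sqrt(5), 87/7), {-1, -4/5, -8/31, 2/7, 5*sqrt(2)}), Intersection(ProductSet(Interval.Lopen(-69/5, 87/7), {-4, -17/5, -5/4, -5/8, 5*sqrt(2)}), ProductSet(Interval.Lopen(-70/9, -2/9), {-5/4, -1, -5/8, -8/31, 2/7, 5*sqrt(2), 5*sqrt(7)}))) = Union(ProductSet(Interval.Lopen(-70/9, -2/9), {-5/4, -5/8, 5*sqrt(2)}), ProductSet(Interval.Ropen(2*sqrt(5), 87/7), {-1, -4/5, -8/31, 2/7, 5*sqrt(2)}))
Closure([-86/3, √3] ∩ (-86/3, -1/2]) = [-86/3, -1/2]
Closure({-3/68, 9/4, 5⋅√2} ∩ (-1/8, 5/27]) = {-3/68}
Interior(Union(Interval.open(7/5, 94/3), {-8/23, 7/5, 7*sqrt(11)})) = Interval.open(7/5, 94/3)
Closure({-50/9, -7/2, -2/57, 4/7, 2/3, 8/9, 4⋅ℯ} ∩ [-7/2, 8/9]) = {-7/2, -2/57, 4/7, 2/3, 8/9}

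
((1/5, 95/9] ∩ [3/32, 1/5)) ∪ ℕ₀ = ℕ₀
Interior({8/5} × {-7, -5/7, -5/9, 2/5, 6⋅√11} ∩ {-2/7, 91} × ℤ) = ∅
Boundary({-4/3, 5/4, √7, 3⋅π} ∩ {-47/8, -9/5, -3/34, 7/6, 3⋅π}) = {3⋅π}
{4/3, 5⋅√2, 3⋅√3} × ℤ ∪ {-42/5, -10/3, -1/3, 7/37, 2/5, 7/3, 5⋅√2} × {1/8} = ({4/3, 5⋅√2, 3⋅√3} × ℤ) ∪ ({-42/5, -10/3, -1/3, 7/37, 2/5, 7/3, 5⋅√2} × {1/8})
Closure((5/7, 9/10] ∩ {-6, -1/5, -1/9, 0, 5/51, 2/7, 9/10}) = {9/10}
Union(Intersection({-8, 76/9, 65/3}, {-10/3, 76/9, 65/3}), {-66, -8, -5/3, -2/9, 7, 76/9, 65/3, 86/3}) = {-66, -8, -5/3, -2/9, 7, 76/9, 65/3, 86/3}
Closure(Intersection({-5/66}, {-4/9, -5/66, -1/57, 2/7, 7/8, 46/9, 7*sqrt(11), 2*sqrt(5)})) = {-5/66}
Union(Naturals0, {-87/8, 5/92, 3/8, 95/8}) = Union({-87/8, 5/92, 3/8, 95/8}, Naturals0)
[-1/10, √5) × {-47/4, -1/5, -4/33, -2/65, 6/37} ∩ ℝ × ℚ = [-1/10, √5) × {-47/4, -1/5, -4/33, -2/65, 6/37}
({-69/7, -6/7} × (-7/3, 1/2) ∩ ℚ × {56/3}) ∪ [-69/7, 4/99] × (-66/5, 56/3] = [-69/7, 4/99] × (-66/5, 56/3]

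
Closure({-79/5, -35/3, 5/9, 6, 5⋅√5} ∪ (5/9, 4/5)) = {-79/5, -35/3, 6, 5⋅√5} ∪ [5/9, 4/5]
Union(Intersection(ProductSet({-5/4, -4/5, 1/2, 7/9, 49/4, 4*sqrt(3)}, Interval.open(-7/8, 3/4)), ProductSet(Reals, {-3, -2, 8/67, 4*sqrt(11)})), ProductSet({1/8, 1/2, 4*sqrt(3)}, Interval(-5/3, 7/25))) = Union(ProductSet({1/8, 1/2, 4*sqrt(3)}, Interval(-5/3, 7/25)), ProductSet({-5/4, -4/5, 1/2, 7/9, 49/4, 4*sqrt(3)}, {8/67}))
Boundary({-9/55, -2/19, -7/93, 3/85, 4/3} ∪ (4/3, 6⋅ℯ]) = {-9/55, -2/19, -7/93, 3/85, 4/3, 6⋅ℯ}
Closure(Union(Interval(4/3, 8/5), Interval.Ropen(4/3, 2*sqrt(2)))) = Interval(4/3, 2*sqrt(2))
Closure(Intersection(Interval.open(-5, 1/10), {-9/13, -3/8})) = {-9/13, -3/8}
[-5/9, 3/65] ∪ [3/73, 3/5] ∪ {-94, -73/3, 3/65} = {-94, -73/3} ∪ [-5/9, 3/5]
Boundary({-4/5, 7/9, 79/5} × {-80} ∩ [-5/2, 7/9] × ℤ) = {-4/5, 7/9} × {-80}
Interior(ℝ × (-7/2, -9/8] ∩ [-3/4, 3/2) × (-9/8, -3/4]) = ∅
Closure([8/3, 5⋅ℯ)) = [8/3, 5⋅ℯ]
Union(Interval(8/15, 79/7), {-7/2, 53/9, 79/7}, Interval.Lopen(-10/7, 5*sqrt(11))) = Union({-7/2}, Interval.Lopen(-10/7, 5*sqrt(11)))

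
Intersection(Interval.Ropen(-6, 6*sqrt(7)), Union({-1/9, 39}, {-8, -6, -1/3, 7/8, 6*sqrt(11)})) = {-6, -1/3, -1/9, 7/8}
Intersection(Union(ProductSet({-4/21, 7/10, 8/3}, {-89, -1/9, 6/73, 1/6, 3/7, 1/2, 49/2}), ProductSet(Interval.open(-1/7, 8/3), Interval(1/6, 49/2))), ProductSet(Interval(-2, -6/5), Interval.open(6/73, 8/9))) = EmptySet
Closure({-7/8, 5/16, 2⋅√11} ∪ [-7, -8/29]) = [-7, -8/29] ∪ {5/16, 2⋅√11}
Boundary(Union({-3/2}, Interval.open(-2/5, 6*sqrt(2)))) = {-3/2, -2/5, 6*sqrt(2)}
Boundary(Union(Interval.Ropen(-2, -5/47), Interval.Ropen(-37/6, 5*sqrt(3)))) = {-37/6, 5*sqrt(3)}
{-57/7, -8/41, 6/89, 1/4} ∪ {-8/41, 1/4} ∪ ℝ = ℝ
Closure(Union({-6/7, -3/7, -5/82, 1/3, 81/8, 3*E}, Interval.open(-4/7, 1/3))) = Union({-6/7, 81/8, 3*E}, Interval(-4/7, 1/3))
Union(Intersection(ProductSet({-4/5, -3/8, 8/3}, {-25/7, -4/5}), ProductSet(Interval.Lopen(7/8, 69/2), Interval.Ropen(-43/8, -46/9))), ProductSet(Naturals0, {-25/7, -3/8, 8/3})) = ProductSet(Naturals0, {-25/7, -3/8, 8/3})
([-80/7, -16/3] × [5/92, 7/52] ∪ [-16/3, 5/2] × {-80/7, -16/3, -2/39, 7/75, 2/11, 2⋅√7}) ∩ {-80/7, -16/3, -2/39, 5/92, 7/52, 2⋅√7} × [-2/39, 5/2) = ({-80/7, -16/3} × [5/92, 7/52]) ∪ ({-16/3, -2/39, 5/92, 7/52} × {-2/39, 7/75, 2/11})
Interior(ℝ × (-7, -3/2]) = ℝ × (-7, -3/2)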